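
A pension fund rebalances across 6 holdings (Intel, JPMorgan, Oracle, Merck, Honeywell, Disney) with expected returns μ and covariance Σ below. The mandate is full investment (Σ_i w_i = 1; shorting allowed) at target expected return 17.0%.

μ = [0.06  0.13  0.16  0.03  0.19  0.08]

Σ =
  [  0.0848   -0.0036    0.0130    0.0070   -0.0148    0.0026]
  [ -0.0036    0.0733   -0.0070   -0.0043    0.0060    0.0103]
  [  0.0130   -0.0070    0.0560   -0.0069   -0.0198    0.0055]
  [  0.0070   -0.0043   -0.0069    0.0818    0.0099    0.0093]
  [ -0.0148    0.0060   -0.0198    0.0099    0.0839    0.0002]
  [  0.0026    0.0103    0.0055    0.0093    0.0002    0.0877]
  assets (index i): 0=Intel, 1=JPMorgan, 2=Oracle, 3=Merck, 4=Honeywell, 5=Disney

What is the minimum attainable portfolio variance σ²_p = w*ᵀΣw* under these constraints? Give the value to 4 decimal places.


p=Σ⁻¹μ = [0.6804  1.9022  4.0605  0.3253  3.1676  0.3723]
q=Σ⁻¹𝟙 = [10.5766  14.7960  24.0229  11.3100  17.0455  6.6064]
a=μᵀp=1.579160  b=𝟙ᵀp=10.508207  c=𝟙ᵀq=84.357440  D=ac−b²=22.791490
λ₁=(c·0.170−b)/D = (84.357440·0.170−10.508207)/22.791490 = 0.168157
λ₂=(a−b·0.170)/D = (1.579160−10.508207·0.170)/22.791490 = -0.009093
w* = 0.168157·p + -0.009093·q:
  w_0 = 0.168157·0.6804 + -0.009093·10.5766 = 0.0182  (Intel)
  w_1 = 0.168157·1.9022 + -0.009093·14.7960 = 0.1853  (JPMorgan)
  w_2 = 0.168157·4.0605 + -0.009093·24.0229 = 0.4644  (Oracle)
  w_3 = 0.168157·0.3253 + -0.009093·11.3100 = -0.0481  (Merck)
  w_4 = 0.168157·3.1676 + -0.009093·17.0455 = 0.3777  (Honeywell)
  w_5 = 0.168157·0.3723 + -0.009093·6.6064 = 0.0025  (Disney)
Σw_i=1.0000  μᵀw=0.1700
σ²=wᵀΣw=λ₁·μ_p+λ₂ = 0.168157·0.170 + -0.009093 = 0.019494 ≈ 0.0195

0.0195


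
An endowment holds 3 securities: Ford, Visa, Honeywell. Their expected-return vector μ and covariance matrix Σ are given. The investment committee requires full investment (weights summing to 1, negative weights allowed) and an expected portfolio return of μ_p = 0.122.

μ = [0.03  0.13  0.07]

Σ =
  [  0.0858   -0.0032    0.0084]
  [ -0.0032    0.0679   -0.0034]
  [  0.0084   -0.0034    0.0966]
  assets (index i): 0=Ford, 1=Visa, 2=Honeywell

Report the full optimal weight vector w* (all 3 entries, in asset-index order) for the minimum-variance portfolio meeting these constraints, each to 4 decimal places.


g=Σ⁻¹μ = [0.3483  1.9692  0.7637]
h=Σ⁻¹𝟙 = [11.2708  15.7558  9.9264]
a=μᵀg=0.319907  b=𝟙ᵀg=3.081225  c=𝟙ᵀh=36.953032  D=ac−b²=2.327571
λ₁=(c·0.122−b)/D = (36.953032·0.122−3.081225)/2.327571 = 0.613105
λ₂=(a−b·0.122)/D = (0.319907−3.081225·0.122)/2.327571 = -0.024061
w* = 0.613105·g + -0.024061·h:
  w_0 = 0.613105·0.3483 + -0.024061·11.2708 = -0.0576  (Ford)
  w_1 = 0.613105·1.9692 + -0.024061·15.7558 = 0.8283  (Visa)
  w_2 = 0.613105·0.7637 + -0.024061·9.9264 = 0.2294  (Honeywell)
Σw_i=1.0000  μᵀw=0.1220
σ²=wᵀΣw=λ₁·μ_p+λ₂ = 0.613105·0.122 + -0.024061 = 0.050738 ≈ 0.0507

-0.0576  0.8283  0.2294


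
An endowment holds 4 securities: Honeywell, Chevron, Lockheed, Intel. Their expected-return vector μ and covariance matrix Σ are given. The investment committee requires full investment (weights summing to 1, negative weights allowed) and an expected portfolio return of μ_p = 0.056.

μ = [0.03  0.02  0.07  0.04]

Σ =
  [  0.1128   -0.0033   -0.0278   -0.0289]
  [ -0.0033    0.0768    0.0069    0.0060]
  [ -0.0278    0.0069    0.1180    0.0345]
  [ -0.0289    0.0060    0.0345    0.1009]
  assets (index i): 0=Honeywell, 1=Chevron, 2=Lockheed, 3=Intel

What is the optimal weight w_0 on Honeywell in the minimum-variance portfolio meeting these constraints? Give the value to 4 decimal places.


0.3033

x=Σ⁻¹μ = [0.5036  0.2025  0.6061  0.3214]
y=Σ⁻¹𝟙 = [13.8590  12.0841  7.9830  10.4322]
a=μᵀx=0.074438  b=𝟙ᵀx=1.633546  c=𝟙ᵀy=44.358243  D=ac−b²=0.633446
λ₁=(c·0.056−b)/D = (44.358243·0.056−1.633546)/0.633446 = 1.342680
λ₂=(a−b·0.056)/D = (0.074438−1.633546·0.056)/0.633446 = -0.026902
w* = 1.342680·x + -0.026902·y:
  w_0 = 1.342680·0.5036 + -0.026902·13.8590 = 0.3033  (Honeywell)
  w_1 = 1.342680·0.2025 + -0.026902·12.0841 = -0.0532  (Chevron)
  w_2 = 1.342680·0.6061 + -0.026902·7.9830 = 0.5990  (Lockheed)
  w_3 = 1.342680·0.3214 + -0.026902·10.4322 = 0.1509  (Intel)
Σw_i=1.0000  μᵀw=0.0560
σ²=wᵀΣw=λ₁·μ_p+λ₂ = 1.342680·0.056 + -0.026902 = 0.048288 ≈ 0.0483


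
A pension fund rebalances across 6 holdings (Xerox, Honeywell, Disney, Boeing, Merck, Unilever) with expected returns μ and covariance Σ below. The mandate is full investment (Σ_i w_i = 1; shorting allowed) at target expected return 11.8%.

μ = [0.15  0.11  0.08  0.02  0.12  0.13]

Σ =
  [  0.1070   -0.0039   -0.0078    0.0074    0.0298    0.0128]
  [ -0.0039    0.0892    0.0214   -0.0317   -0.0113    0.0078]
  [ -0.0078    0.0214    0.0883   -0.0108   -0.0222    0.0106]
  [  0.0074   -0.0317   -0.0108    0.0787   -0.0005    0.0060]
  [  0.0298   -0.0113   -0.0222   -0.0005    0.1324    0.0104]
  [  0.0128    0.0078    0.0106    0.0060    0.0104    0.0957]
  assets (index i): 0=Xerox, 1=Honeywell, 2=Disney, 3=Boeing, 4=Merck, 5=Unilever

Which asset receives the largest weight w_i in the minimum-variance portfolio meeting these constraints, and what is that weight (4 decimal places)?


Xerox (0.2501)

p=Σ⁻¹μ = [1.1228  1.3763  0.8765  0.7632  0.8535  0.8584]
q=Σ⁻¹𝟙 = [6.2961  16.5017  12.1209  20.1293  9.2874  4.6484]
a=μᵀp=0.619201  b=𝟙ᵀp=5.850638  c=𝟙ᵀq=68.983771  D=ac−b²=8.484855
λ₁=(c·0.118−b)/D = (68.983771·0.118−5.850638)/8.484855 = 0.269827
λ₂=(a−b·0.118)/D = (0.619201−5.850638·0.118)/8.484855 = -0.008388
w* = 0.269827·p + -0.008388·q:
  w_0 = 0.269827·1.1228 + -0.008388·6.2961 = 0.2501  (Xerox)
  w_1 = 0.269827·1.3763 + -0.008388·16.5017 = 0.2329  (Honeywell)
  w_2 = 0.269827·0.8765 + -0.008388·12.1209 = 0.1348  (Disney)
  w_3 = 0.269827·0.7632 + -0.008388·20.1293 = 0.0371  (Boeing)
  w_4 = 0.269827·0.8535 + -0.008388·9.2874 = 0.1524  (Merck)
  w_5 = 0.269827·0.8584 + -0.008388·4.6484 = 0.1926  (Unilever)
Σw_i=1.0000  μᵀw=0.1180
σ²=wᵀΣw=λ₁·μ_p+λ₂ = 0.269827·0.118 + -0.008388 = 0.023451 ≈ 0.0235


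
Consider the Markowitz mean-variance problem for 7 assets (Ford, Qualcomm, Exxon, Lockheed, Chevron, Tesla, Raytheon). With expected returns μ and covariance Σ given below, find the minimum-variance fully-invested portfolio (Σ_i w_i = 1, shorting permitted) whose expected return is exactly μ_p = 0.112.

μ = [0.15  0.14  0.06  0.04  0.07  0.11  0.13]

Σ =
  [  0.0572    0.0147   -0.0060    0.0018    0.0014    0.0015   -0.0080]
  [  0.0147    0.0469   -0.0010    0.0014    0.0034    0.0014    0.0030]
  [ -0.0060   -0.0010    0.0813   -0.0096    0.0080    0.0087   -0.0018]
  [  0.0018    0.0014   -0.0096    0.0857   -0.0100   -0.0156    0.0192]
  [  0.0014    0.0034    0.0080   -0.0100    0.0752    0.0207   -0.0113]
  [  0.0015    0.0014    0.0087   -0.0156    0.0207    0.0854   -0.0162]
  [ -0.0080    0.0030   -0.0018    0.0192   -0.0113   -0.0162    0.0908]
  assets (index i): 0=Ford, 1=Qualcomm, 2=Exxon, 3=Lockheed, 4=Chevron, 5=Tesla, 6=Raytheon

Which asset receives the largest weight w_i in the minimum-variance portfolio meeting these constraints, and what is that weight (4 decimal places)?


g=Σ⁻¹μ = [2.3753  2.0398  0.8122  0.3927  0.6530  1.3919  1.8363]
h=Σ⁻¹𝟙 = [16.0233  14.1738  13.0988  13.1653  11.3712  11.9730  12.9838]
a=μᵀg=1.143854  b=𝟙ᵀg=9.501267  c=𝟙ᵀh=92.789168  D=ac−b²=15.863177
λ₁=(c·0.112−b)/D = (92.789168·0.112−9.501267)/15.863177 = 0.056175
λ₂=(a−b·0.112)/D = (1.143854−9.501267·0.112)/15.863177 = 0.005025
w* = 0.056175·g + 0.005025·h:
  w_0 = 0.056175·2.3753 + 0.005025·16.0233 = 0.2140  (Ford)
  w_1 = 0.056175·2.0398 + 0.005025·14.1738 = 0.1858  (Qualcomm)
  w_2 = 0.056175·0.8122 + 0.005025·13.0988 = 0.1114  (Exxon)
  w_3 = 0.056175·0.3927 + 0.005025·13.1653 = 0.0882  (Lockheed)
  w_4 = 0.056175·0.6530 + 0.005025·11.3712 = 0.0938  (Chevron)
  w_5 = 0.056175·1.3919 + 0.005025·11.9730 = 0.1384  (Tesla)
  w_6 = 0.056175·1.8363 + 0.005025·12.9838 = 0.1684  (Raytheon)
Σw_i=1.0000  μᵀw=0.1120
σ²=wᵀΣw=λ₁·μ_p+λ₂ = 0.056175·0.112 + 0.005025 = 0.011317 ≈ 0.0113

Ford (0.2140)


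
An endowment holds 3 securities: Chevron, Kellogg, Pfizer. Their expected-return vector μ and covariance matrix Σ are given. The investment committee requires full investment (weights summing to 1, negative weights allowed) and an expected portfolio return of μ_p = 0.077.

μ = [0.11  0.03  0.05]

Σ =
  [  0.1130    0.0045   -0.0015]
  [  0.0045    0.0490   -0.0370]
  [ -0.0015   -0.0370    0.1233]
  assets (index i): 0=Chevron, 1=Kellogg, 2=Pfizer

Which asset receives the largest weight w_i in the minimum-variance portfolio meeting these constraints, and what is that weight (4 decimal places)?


Chevron (0.5292)

p=Σ⁻¹μ = [0.9400  1.0871  0.7432]
q=Σ⁻¹𝟙 = [7.7587  33.4765  18.2504]
a=μᵀp=0.173173  b=𝟙ᵀp=2.770268  c=𝟙ᵀq=59.485553  D=ac−b²=2.626926
λ₁=(c·0.077−b)/D = (59.485553·0.077−2.770268)/2.626926 = 0.689064
λ₂=(a−b·0.077)/D = (0.173173−2.770268·0.077)/2.626926 = -0.015279
w* = 0.689064·p + -0.015279·q:
  w_0 = 0.689064·0.9400 + -0.015279·7.7587 = 0.5292  (Chevron)
  w_1 = 0.689064·1.0871 + -0.015279·33.4765 = 0.2376  (Kellogg)
  w_2 = 0.689064·0.7432 + -0.015279·18.2504 = 0.2332  (Pfizer)
Σw_i=1.0000  μᵀw=0.0770
σ²=wᵀΣw=λ₁·μ_p+λ₂ = 0.689064·0.077 + -0.015279 = 0.037779 ≈ 0.0378


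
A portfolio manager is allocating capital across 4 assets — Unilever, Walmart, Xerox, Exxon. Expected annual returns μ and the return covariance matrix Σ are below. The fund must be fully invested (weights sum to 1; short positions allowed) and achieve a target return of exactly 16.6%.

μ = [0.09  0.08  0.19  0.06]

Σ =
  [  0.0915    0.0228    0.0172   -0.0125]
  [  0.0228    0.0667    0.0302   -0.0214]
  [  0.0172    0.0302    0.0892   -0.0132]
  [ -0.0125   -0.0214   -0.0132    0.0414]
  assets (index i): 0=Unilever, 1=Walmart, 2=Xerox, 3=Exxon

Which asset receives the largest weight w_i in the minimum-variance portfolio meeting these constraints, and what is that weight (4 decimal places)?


g=Σ⁻¹μ = [0.7500  0.8935  2.0983  2.8066]
h=Σ⁻¹𝟙 = [9.6965  20.9512  8.2471  40.5417]
a=μᵀg=0.706036  b=𝟙ᵀg=6.548238  c=𝟙ᵀh=79.436553  D=ac−b²=13.205644
λ₁=(c·0.166−b)/D = (79.436553·0.166−6.548238)/13.205644 = 0.502681
λ₂=(a−b·0.166)/D = (0.706036−6.548238·0.166)/13.205644 = -0.028849
w* = 0.502681·g + -0.028849·h:
  w_0 = 0.502681·0.7500 + -0.028849·9.6965 = 0.0973  (Unilever)
  w_1 = 0.502681·0.8935 + -0.028849·20.9512 = -0.1553  (Walmart)
  w_2 = 0.502681·2.0983 + -0.028849·8.2471 = 0.8168  (Xerox)
  w_3 = 0.502681·2.8066 + -0.028849·40.5417 = 0.2412  (Exxon)
Σw_i=1.0000  μᵀw=0.1660
σ²=wᵀΣw=λ₁·μ_p+λ₂ = 0.502681·0.166 + -0.028849 = 0.054596 ≈ 0.0546

Xerox (0.8168)


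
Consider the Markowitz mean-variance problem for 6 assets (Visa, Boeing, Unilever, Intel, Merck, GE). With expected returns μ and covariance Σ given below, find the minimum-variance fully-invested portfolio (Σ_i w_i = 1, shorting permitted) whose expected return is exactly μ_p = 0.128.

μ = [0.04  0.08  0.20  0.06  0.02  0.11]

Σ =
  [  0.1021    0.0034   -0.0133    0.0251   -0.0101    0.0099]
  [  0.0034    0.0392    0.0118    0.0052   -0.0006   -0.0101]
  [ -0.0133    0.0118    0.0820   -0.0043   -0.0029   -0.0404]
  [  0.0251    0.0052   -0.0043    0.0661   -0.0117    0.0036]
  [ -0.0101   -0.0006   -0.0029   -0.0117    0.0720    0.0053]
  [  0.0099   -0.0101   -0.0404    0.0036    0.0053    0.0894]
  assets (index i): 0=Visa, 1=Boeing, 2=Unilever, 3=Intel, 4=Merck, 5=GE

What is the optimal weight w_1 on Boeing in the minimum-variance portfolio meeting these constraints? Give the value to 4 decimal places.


g=Σ⁻¹μ = [0.3903  1.5363  3.8336  0.7943  0.4053  3.0372]
h=Σ⁻¹𝟙 = [8.2146  22.0737  22.1088  13.5200  16.7504  21.2233]
a=μᵀg=1.295093  b=𝟙ᵀg=9.997007  c=𝟙ᵀh=103.890793  D=ac−b²=34.608034
λ₁=(c·0.128−b)/D = (103.890793·0.128−9.997007)/34.608034 = 0.095383
λ₂=(a−b·0.128)/D = (1.295093−9.997007·0.128)/34.608034 = 0.000447
w* = 0.095383·g + 0.000447·h:
  w_0 = 0.095383·0.3903 + 0.000447·8.2146 = 0.0409  (Visa)
  w_1 = 0.095383·1.5363 + 0.000447·22.0737 = 0.1564  (Boeing)
  w_2 = 0.095383·3.8336 + 0.000447·22.1088 = 0.3755  (Unilever)
  w_3 = 0.095383·0.7943 + 0.000447·13.5200 = 0.0818  (Intel)
  w_4 = 0.095383·0.4053 + 0.000447·16.7504 = 0.0461  (Merck)
  w_5 = 0.095383·3.0372 + 0.000447·21.2233 = 0.2992  (GE)
Σw_i=1.0000  μᵀw=0.1280
σ²=wᵀΣw=λ₁·μ_p+λ₂ = 0.095383·0.128 + 0.000447 = 0.012656 ≈ 0.0127

0.1564


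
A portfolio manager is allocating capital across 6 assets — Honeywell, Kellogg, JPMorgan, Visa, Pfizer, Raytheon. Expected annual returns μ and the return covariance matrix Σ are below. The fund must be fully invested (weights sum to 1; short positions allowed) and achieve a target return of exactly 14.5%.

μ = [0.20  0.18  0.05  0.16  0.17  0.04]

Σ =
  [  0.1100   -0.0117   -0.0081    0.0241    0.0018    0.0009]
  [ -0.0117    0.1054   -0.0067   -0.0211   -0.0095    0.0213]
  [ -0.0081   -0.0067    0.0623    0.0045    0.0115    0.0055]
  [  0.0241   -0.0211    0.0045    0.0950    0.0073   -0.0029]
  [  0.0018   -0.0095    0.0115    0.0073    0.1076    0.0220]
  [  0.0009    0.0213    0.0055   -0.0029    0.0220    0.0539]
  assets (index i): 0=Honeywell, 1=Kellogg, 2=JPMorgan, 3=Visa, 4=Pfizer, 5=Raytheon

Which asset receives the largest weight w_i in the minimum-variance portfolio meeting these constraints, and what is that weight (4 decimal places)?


p=Σ⁻¹μ = [1.8024  2.6729  0.9733  1.6032  1.7959  -1.0903]
q=Σ⁻¹𝟙 = [9.1652  11.9530  15.8448  9.9786  5.7278  10.2585]
a=μᵀp=1.408480  b=𝟙ᵀp=7.757448  c=𝟙ᵀq=62.927774  D=ac−b²=28.454497
λ₁=(c·0.145−b)/D = (62.927774·0.145−7.757448)/28.454497 = 0.048044
λ₂=(a−b·0.145)/D = (1.408480−7.757448·0.145)/28.454497 = 0.009969
w* = 0.048044·p + 0.009969·q:
  w_0 = 0.048044·1.8024 + 0.009969·9.1652 = 0.1780  (Honeywell)
  w_1 = 0.048044·2.6729 + 0.009969·11.9530 = 0.2476  (Kellogg)
  w_2 = 0.048044·0.9733 + 0.009969·15.8448 = 0.2047  (JPMorgan)
  w_3 = 0.048044·1.6032 + 0.009969·9.9786 = 0.1765  (Visa)
  w_4 = 0.048044·1.7959 + 0.009969·5.7278 = 0.1434  (Pfizer)
  w_5 = 0.048044·-1.0903 + 0.009969·10.2585 = 0.0499  (Raytheon)
Σw_i=1.0000  μᵀw=0.1450
σ²=wᵀΣw=λ₁·μ_p+λ₂ = 0.048044·0.145 + 0.009969 = 0.016935 ≈ 0.0169

Kellogg (0.2476)


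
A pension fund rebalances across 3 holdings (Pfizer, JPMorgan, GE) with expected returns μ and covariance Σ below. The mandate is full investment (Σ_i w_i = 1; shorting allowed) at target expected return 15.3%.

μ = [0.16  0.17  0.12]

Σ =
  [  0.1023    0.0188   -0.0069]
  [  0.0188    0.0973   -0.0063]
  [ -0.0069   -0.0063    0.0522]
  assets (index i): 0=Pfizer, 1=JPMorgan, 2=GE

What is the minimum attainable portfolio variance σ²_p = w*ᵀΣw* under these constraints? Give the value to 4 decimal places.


g=Σ⁻¹μ = [1.4435  1.6423  2.6879]
h=Σ⁻¹𝟙 = [9.4204  9.8553  21.5917]
a=μᵀg=0.832696  b=𝟙ᵀg=5.773676  c=𝟙ᵀh=40.867450  D=ac−b²=0.694847
λ₁=(c·0.153−b)/D = (40.867450·0.153−5.773676)/0.694847 = 0.689424
λ₂=(a−b·0.153)/D = (0.832696−5.773676·0.153)/0.694847 = -0.072931
w* = 0.689424·g + -0.072931·h:
  w_0 = 0.689424·1.4435 + -0.072931·9.4204 = 0.3082  (Pfizer)
  w_1 = 0.689424·1.6423 + -0.072931·9.8553 = 0.4135  (JPMorgan)
  w_2 = 0.689424·2.6879 + -0.072931·21.5917 = 0.2784  (GE)
Σw_i=1.0000  μᵀw=0.1530
σ²=wᵀΣw=λ₁·μ_p+λ₂ = 0.689424·0.153 + -0.072931 = 0.032551 ≈ 0.0326

0.0326


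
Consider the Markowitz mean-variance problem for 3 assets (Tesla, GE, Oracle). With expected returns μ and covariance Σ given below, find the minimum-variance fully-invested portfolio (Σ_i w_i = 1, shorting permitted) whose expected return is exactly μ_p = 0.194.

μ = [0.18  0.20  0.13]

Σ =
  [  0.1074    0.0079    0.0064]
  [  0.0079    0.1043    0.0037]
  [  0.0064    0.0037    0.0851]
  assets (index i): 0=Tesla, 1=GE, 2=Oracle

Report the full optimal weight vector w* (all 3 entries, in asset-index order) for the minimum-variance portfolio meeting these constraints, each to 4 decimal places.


g=Σ⁻¹μ = [1.4667  1.7589  1.3408]
h=Σ⁻¹𝟙 = [8.0367  8.5968  10.7727]
a=μᵀg=0.790092  b=𝟙ᵀg=4.566423  c=𝟙ᵀh=27.406231  D=ac−b²=0.801224
λ₁=(c·0.194−b)/D = (27.406231·0.194−4.566423)/0.801224 = 0.936549
λ₂=(a−b·0.194)/D = (0.790092−4.566423·0.194)/0.801224 = -0.119560
w* = 0.936549·g + -0.119560·h:
  w_0 = 0.936549·1.4667 + -0.119560·8.0367 = 0.4128  (Tesla)
  w_1 = 0.936549·1.7589 + -0.119560·8.5968 = 0.6194  (GE)
  w_2 = 0.936549·1.3408 + -0.119560·10.7727 = -0.0322  (Oracle)
Σw_i=1.0000  μᵀw=0.1940
σ²=wᵀΣw=λ₁·μ_p+λ₂ = 0.936549·0.194 + -0.119560 = 0.062131 ≈ 0.0621

0.4128  0.6194  -0.0322


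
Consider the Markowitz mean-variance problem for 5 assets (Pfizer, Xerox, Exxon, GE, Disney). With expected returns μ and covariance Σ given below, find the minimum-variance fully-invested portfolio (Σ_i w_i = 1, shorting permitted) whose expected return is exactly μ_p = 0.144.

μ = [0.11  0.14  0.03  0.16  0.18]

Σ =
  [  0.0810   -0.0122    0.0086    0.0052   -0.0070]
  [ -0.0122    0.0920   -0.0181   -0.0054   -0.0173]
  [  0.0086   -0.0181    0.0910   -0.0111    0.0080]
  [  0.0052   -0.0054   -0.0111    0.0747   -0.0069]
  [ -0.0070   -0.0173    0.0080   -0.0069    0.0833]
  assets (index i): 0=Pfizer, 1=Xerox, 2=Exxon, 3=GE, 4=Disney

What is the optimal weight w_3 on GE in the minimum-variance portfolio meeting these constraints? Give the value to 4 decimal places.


u=Σ⁻¹μ = [1.7664  2.6166  0.7362  2.5943  2.9969]
v=Σ⁻¹𝟙 = [14.2054  19.8524  14.2055  17.5523  17.4112]
a=μᵀu=1.537258  b=𝟙ᵀu=10.710470  c=𝟙ᵀv=83.226771  D=ac−b²=13.226843
λ₁=(c·0.144−b)/D = (83.226771·0.144−10.710470)/13.226843 = 0.096333
λ₂=(a−b·0.144)/D = (1.537258−10.710470·0.144)/13.226843 = -0.000382
w* = 0.096333·u + -0.000382·v:
  w_0 = 0.096333·1.7664 + -0.000382·14.2054 = 0.1647  (Pfizer)
  w_1 = 0.096333·2.6166 + -0.000382·19.8524 = 0.2445  (Xerox)
  w_2 = 0.096333·0.7362 + -0.000382·14.2055 = 0.0655  (Exxon)
  w_3 = 0.096333·2.5943 + -0.000382·17.5523 = 0.2432  (GE)
  w_4 = 0.096333·2.9969 + -0.000382·17.4112 = 0.2821  (Disney)
Σw_i=1.0000  μᵀw=0.1440
σ²=wᵀΣw=λ₁·μ_p+λ₂ = 0.096333·0.144 + -0.000382 = 0.013490 ≈ 0.0135

0.2432


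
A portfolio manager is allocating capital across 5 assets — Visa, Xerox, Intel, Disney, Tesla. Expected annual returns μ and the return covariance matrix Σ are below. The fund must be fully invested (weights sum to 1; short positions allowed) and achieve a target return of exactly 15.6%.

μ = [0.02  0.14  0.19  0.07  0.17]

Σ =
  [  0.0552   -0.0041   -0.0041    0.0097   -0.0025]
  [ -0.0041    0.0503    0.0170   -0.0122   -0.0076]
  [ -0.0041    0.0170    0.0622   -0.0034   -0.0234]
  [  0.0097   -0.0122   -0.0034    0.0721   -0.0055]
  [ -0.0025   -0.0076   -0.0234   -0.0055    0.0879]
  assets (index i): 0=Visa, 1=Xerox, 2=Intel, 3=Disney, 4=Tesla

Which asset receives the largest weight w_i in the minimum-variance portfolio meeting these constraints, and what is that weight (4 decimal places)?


Intel (0.3529)

g=Σ⁻¹μ = [0.6698  2.4857  3.7452  1.7277  3.2731]
h=Σ⁻¹𝟙 = [19.0661  22.0174  19.8763  17.5090  20.2094]
a=μᵀg=1.750354  b=𝟙ᵀg=11.901477  c=𝟙ᵀh=98.678209  D=ac−b²=31.076608
λ₁=(c·0.156−b)/D = (98.678209·0.156−11.901477)/31.076608 = 0.112378
λ₂=(a−b·0.156)/D = (1.750354−11.901477·0.156)/31.076608 = -0.003420
w* = 0.112378·g + -0.003420·h:
  w_0 = 0.112378·0.6698 + -0.003420·19.0661 = 0.0101  (Visa)
  w_1 = 0.112378·2.4857 + -0.003420·22.0174 = 0.2040  (Xerox)
  w_2 = 0.112378·3.7452 + -0.003420·19.8763 = 0.3529  (Intel)
  w_3 = 0.112378·1.7277 + -0.003420·17.5090 = 0.1343  (Disney)
  w_4 = 0.112378·3.2731 + -0.003420·20.2094 = 0.2987  (Tesla)
Σw_i=1.0000  μᵀw=0.1560
σ²=wᵀΣw=λ₁·μ_p+λ₂ = 0.112378·0.156 + -0.003420 = 0.014111 ≈ 0.0141


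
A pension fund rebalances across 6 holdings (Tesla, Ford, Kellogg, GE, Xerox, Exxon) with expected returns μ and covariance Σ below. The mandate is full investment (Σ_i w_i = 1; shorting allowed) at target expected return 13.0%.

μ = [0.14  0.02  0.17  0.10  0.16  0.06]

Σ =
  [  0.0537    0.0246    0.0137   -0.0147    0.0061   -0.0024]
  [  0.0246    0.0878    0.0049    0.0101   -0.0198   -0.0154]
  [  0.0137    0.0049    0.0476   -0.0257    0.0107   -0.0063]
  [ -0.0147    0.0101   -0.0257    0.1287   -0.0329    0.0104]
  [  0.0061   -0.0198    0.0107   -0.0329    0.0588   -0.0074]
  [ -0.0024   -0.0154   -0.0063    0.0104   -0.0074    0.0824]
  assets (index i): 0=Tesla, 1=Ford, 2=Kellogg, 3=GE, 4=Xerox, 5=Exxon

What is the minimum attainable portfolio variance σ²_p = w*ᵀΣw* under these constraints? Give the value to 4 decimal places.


0.0097

u=Σ⁻¹μ = [1.9320  0.1555  3.7317  2.5226  3.4425  1.0896]
v=Σ⁻¹𝟙 = [8.1695  15.4801  22.5028  18.1504  29.6170  17.3564]
a=μᵀu=1.776430  b=𝟙ᵀu=12.873956  c=𝟙ᵀv=111.276224  D=ac−b²=31.935683
λ₁=(c·0.130−b)/D = (111.276224·0.130−12.873956)/31.935683 = 0.049849
λ₂=(a−b·0.130)/D = (1.776430−12.873956·0.130)/31.935683 = 0.003219
w* = 0.049849·u + 0.003219·v:
  w_0 = 0.049849·1.9320 + 0.003219·8.1695 = 0.1226  (Tesla)
  w_1 = 0.049849·0.1555 + 0.003219·15.4801 = 0.0576  (Ford)
  w_2 = 0.049849·3.7317 + 0.003219·22.5028 = 0.2585  (Kellogg)
  w_3 = 0.049849·2.5226 + 0.003219·18.1504 = 0.1842  (GE)
  w_4 = 0.049849·3.4425 + 0.003219·29.6170 = 0.2670  (Xerox)
  w_5 = 0.049849·1.0896 + 0.003219·17.3564 = 0.1102  (Exxon)
Σw_i=1.0000  μᵀw=0.1300
σ²=wᵀΣw=λ₁·μ_p+λ₂ = 0.049849·0.130 + 0.003219 = 0.009700 ≈ 0.0097


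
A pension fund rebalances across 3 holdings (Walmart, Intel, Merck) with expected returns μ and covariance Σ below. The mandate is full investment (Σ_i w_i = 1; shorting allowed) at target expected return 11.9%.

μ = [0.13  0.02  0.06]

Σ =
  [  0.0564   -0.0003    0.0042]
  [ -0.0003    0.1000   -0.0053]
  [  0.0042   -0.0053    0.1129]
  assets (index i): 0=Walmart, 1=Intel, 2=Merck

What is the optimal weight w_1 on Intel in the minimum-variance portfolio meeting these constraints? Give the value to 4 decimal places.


0.0172

p=Σ⁻¹μ = [2.2721  0.2311  0.4578]
q=Σ⁻¹𝟙 = [17.1375  10.5132  8.7134]
a=μᵀp=0.327461  b=𝟙ᵀp=2.960949  c=𝟙ᵀq=36.364166  D=ac−b²=3.140631
λ₁=(c·0.119−b)/D = (36.364166·0.119−2.960949)/3.140631 = 0.435067
λ₂=(a−b·0.119)/D = (0.327461−2.960949·0.119)/3.140631 = -0.007926
w* = 0.435067·p + -0.007926·q:
  w_0 = 0.435067·2.2721 + -0.007926·17.1375 = 0.8527  (Walmart)
  w_1 = 0.435067·0.2311 + -0.007926·10.5132 = 0.0172  (Intel)
  w_2 = 0.435067·0.4578 + -0.007926·8.7134 = 0.1301  (Merck)
Σw_i=1.0000  μᵀw=0.1190
σ²=wᵀΣw=λ₁·μ_p+λ₂ = 0.435067·0.119 + -0.007926 = 0.043847 ≈ 0.0438


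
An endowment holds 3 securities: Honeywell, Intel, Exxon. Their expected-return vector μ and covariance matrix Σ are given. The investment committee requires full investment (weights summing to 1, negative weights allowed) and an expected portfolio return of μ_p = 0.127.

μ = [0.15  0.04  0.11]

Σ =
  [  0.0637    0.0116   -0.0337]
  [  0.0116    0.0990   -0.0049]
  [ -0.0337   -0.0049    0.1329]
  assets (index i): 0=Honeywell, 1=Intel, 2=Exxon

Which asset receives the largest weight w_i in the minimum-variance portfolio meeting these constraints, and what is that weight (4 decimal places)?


p=Σ⁻¹μ = [3.2047  0.1099  1.6444]
q=Σ⁻¹𝟙 = [21.1748  8.2732  13.1989]
a=μᵀp=0.665986  b=𝟙ᵀp=4.959017  c=𝟙ᵀq=42.646823  D=ac−b²=3.810320
λ₁=(c·0.127−b)/D = (42.646823·0.127−4.959017)/3.810320 = 0.119971
λ₂=(a−b·0.127)/D = (0.665986−4.959017·0.127)/3.810320 = 0.009498
w* = 0.119971·p + 0.009498·q:
  w_0 = 0.119971·3.2047 + 0.009498·21.1748 = 0.5856  (Honeywell)
  w_1 = 0.119971·0.1099 + 0.009498·8.2732 = 0.0918  (Intel)
  w_2 = 0.119971·1.6444 + 0.009498·13.1989 = 0.3226  (Exxon)
Σw_i=1.0000  μᵀw=0.1270
σ²=wᵀΣw=λ₁·μ_p+λ₂ = 0.119971·0.127 + 0.009498 = 0.024734 ≈ 0.0247

Honeywell (0.5856)


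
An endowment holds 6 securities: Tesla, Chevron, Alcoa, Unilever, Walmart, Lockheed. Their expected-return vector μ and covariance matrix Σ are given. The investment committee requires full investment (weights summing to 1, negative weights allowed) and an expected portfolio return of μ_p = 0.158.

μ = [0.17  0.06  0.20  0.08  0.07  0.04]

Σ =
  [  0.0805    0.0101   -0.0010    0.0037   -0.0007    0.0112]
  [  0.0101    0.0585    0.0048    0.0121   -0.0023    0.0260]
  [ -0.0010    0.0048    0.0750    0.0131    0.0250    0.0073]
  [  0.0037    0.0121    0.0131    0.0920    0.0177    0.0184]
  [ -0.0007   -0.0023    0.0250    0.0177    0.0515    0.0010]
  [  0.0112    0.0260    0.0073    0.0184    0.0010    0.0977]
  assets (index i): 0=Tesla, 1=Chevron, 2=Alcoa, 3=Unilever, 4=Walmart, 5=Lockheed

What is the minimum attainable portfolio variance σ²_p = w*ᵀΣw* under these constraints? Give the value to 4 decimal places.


0.0272

x=Σ⁻¹μ = [2.0989  0.4675  2.6151  0.3949  0.0078  -0.2255]
y=Σ⁻¹𝟙 = [10.2641  12.6712  6.3460  4.0317  15.5733  4.2938]
a=μᵀx=0.931006  b=𝟙ᵀx=5.358788  c=𝟙ᵀy=53.180133  D=ac−b²=20.794408
λ₁=(c·0.158−b)/D = (53.180133·0.158−5.358788)/20.794408 = 0.146370
λ₂=(a−b·0.158)/D = (0.931006−5.358788·0.158)/20.794408 = 0.004055
w* = 0.146370·x + 0.004055·y:
  w_0 = 0.146370·2.0989 + 0.004055·10.2641 = 0.3488  (Tesla)
  w_1 = 0.146370·0.4675 + 0.004055·12.6712 = 0.1198  (Chevron)
  w_2 = 0.146370·2.6151 + 0.004055·6.3460 = 0.4085  (Alcoa)
  w_3 = 0.146370·0.3949 + 0.004055·4.0317 = 0.0741  (Unilever)
  w_4 = 0.146370·0.0078 + 0.004055·15.5733 = 0.0643  (Walmart)
  w_5 = 0.146370·-0.2255 + 0.004055·4.2938 = -0.0156  (Lockheed)
Σw_i=1.0000  μᵀw=0.1580
σ²=wᵀΣw=λ₁·μ_p+λ₂ = 0.146370·0.158 + 0.004055 = 0.027181 ≈ 0.0272


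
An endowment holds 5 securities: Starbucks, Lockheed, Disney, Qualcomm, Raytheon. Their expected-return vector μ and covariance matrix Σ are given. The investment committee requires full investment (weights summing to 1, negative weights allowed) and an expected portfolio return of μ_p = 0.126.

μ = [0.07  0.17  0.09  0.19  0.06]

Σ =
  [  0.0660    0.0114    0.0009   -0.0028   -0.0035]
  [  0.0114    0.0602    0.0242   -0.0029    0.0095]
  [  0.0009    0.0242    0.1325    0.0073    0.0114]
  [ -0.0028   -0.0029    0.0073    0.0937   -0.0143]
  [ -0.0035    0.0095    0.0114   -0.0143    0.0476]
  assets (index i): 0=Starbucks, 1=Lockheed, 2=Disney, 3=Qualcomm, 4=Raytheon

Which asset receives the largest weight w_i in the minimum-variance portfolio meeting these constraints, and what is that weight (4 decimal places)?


u=Σ⁻¹μ = [0.7996  2.5680  -0.0576  2.3695  1.5324]
v=Σ⁻¹𝟙 = [15.3801  9.4874  2.8222  14.8743  24.0384]
a=μᵀu=1.029490  b=𝟙ᵀu=7.211890  c=𝟙ᵀv=66.602466  D=ac−b²=16.555234
λ₁=(c·0.126−b)/D = (66.602466·0.126−7.211890)/16.555234 = 0.071278
λ₂=(a−b·0.126)/D = (1.029490−7.211890·0.126)/16.555234 = 0.007296
w* = 0.071278·u + 0.007296·v:
  w_0 = 0.071278·0.7996 + 0.007296·15.3801 = 0.1692  (Starbucks)
  w_1 = 0.071278·2.5680 + 0.007296·9.4874 = 0.2523  (Lockheed)
  w_2 = 0.071278·-0.0576 + 0.007296·2.8222 = 0.0165  (Disney)
  w_3 = 0.071278·2.3695 + 0.007296·14.8743 = 0.2774  (Qualcomm)
  w_4 = 0.071278·1.5324 + 0.007296·24.0384 = 0.2846  (Raytheon)
Σw_i=1.0000  μᵀw=0.1260
σ²=wᵀΣw=λ₁·μ_p+λ₂ = 0.071278·0.126 + 0.007296 = 0.016277 ≈ 0.0163

Raytheon (0.2846)


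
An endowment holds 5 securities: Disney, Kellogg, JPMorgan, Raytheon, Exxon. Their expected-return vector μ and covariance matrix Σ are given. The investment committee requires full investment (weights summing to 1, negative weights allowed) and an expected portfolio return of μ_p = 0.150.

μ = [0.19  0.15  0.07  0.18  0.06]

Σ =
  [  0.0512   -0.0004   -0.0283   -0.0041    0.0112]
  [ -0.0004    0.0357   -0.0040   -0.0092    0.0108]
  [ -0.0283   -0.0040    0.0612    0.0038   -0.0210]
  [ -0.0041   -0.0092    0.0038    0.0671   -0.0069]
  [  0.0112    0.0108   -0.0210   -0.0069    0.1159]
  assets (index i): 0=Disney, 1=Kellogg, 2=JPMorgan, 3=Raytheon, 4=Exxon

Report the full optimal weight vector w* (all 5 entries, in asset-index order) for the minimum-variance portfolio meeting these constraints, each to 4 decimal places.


x=Σ⁻¹μ = [6.3717  5.5798  4.3628  3.6298  0.3886]
y=Σ⁻¹𝟙 = [41.3692  35.3939  39.8408  21.0356  9.8034]
a=μᵀx=3.029662  b=𝟙ᵀx=20.332682  c=𝟙ᵀy=147.442817  D=ac−b²=33.283862
λ₁=(c·0.150−b)/D = (147.442817·0.150−20.332682)/33.283862 = 0.053592
λ₂=(a−b·0.150)/D = (3.029662−20.332682·0.150)/33.283862 = -0.000608
w* = 0.053592·x + -0.000608·y:
  w_0 = 0.053592·6.3717 + -0.000608·41.3692 = 0.3163  (Disney)
  w_1 = 0.053592·5.5798 + -0.000608·35.3939 = 0.2775  (Kellogg)
  w_2 = 0.053592·4.3628 + -0.000608·39.8408 = 0.2096  (JPMorgan)
  w_3 = 0.053592·3.6298 + -0.000608·21.0356 = 0.1817  (Raytheon)
  w_4 = 0.053592·0.3886 + -0.000608·9.8034 = 0.0149  (Exxon)
Σw_i=1.0000  μᵀw=0.1500
σ²=wᵀΣw=λ₁·μ_p+λ₂ = 0.053592·0.150 + -0.000608 = 0.007431 ≈ 0.0074

0.3163  0.2775  0.2096  0.1817  0.0149


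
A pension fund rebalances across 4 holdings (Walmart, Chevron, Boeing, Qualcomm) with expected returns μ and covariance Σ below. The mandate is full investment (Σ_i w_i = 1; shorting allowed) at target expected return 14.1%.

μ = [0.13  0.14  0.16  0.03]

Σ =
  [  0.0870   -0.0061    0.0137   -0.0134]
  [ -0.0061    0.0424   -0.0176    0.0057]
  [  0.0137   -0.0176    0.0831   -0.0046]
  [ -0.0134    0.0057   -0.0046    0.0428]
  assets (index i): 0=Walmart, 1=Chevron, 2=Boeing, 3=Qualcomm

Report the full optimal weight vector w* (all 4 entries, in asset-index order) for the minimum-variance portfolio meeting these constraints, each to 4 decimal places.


0.1558  0.5096  0.3028  0.0318

u=Σ⁻¹μ = [1.5222  4.5167  2.6789  0.8639]
v=Σ⁻¹𝟙 = [14.8355  29.3908  17.2491  25.9489]
a=μᵀu=1.284759  b=𝟙ᵀu=9.581648  c=𝟙ᵀv=87.424297  D=ac−b²=20.511189
λ₁=(c·0.141−b)/D = (87.424297·0.141−9.581648)/20.511189 = 0.133838
λ₂=(a−b·0.141)/D = (1.284759−9.581648·0.141)/20.511189 = -0.003230
w* = 0.133838·u + -0.003230·v:
  w_0 = 0.133838·1.5222 + -0.003230·14.8355 = 0.1558  (Walmart)
  w_1 = 0.133838·4.5167 + -0.003230·29.3908 = 0.5096  (Chevron)
  w_2 = 0.133838·2.6789 + -0.003230·17.2491 = 0.3028  (Boeing)
  w_3 = 0.133838·0.8639 + -0.003230·25.9489 = 0.0318  (Qualcomm)
Σw_i=1.0000  μᵀw=0.1410
σ²=wᵀΣw=λ₁·μ_p+λ₂ = 0.133838·0.141 + -0.003230 = 0.015641 ≈ 0.0156


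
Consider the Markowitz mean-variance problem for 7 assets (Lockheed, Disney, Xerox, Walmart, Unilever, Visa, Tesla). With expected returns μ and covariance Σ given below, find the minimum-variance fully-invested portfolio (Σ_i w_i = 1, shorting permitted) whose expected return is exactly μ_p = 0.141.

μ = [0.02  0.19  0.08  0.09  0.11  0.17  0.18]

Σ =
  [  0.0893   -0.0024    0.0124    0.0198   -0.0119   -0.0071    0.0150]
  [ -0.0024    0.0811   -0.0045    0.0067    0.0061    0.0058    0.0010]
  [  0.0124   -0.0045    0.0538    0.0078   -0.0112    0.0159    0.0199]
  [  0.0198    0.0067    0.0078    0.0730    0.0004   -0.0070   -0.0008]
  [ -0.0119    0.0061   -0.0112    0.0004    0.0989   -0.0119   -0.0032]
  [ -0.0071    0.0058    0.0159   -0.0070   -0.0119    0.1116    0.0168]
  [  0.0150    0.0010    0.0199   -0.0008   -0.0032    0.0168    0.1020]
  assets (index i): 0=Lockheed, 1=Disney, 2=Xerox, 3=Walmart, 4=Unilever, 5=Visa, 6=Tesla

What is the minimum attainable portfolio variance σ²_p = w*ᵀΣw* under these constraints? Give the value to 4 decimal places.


u=Σ⁻¹μ = [-0.0511  2.0954  0.8785  1.0915  1.2714  1.2765  1.4185]
v=Σ⁻¹𝟙 = [8.9982  10.9912  14.6910  9.4418  13.2758  8.1765  4.6506]
a=μᵀu=1.177813  b=𝟙ᵀu=7.980776  c=𝟙ᵀv=70.225029  D=ac−b²=19.019186
λ₁=(c·0.141−b)/D = (70.225029·0.141−7.980776)/19.019186 = 0.101001
λ₂=(a−b·0.141)/D = (1.177813−7.980776·0.141)/19.019186 = 0.002762
w* = 0.101001·u + 0.002762·v:
  w_0 = 0.101001·-0.0511 + 0.002762·8.9982 = 0.0197  (Lockheed)
  w_1 = 0.101001·2.0954 + 0.002762·10.9912 = 0.2420  (Disney)
  w_2 = 0.101001·0.8785 + 0.002762·14.6910 = 0.1293  (Xerox)
  w_3 = 0.101001·1.0915 + 0.002762·9.4418 = 0.1363  (Walmart)
  w_4 = 0.101001·1.2714 + 0.002762·13.2758 = 0.1651  (Unilever)
  w_5 = 0.101001·1.2765 + 0.002762·8.1765 = 0.1515  (Visa)
  w_6 = 0.101001·1.4185 + 0.002762·4.6506 = 0.1561  (Tesla)
Σw_i=1.0000  μᵀw=0.1410
σ²=wᵀΣw=λ₁·μ_p+λ₂ = 0.101001·0.141 + 0.002762 = 0.017003 ≈ 0.0170

0.0170


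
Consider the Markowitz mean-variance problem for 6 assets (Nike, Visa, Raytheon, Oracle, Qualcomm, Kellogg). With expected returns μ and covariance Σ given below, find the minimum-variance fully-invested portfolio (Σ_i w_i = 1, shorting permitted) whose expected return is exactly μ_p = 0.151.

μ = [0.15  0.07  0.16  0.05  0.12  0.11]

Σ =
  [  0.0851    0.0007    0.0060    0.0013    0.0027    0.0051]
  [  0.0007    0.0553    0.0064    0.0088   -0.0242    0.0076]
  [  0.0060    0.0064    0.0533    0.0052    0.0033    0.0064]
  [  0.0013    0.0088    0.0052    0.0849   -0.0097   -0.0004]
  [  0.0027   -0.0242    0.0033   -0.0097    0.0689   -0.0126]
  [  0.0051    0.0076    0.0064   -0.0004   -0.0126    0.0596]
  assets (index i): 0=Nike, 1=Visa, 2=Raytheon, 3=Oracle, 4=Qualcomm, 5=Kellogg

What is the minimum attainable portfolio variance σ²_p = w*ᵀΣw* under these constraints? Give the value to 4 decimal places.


g=Σ⁻¹μ = [1.3923  1.8057  2.1930  0.5549  2.6272  1.8199]
h=Σ⁻¹𝟙 = [8.7529  24.4190  9.9007  11.6924  27.1510  17.6710]
a=μᵀg=1.229316  b=𝟙ᵀg=10.392930  c=𝟙ᵀh=99.587011  D=ac−b²=14.410923
λ₁=(c·0.151−b)/D = (99.587011·0.151−10.392930)/14.410923 = 0.322305
λ₂=(a−b·0.151)/D = (1.229316−10.392930·0.151)/14.410923 = -0.023594
w* = 0.322305·g + -0.023594·h:
  w_0 = 0.322305·1.3923 + -0.023594·8.7529 = 0.2422  (Nike)
  w_1 = 0.322305·1.8057 + -0.023594·24.4190 = 0.0058  (Visa)
  w_2 = 0.322305·2.1930 + -0.023594·9.9007 = 0.4732  (Raytheon)
  w_3 = 0.322305·0.5549 + -0.023594·11.6924 = -0.0970  (Oracle)
  w_4 = 0.322305·2.6272 + -0.023594·27.1510 = 0.2062  (Qualcomm)
  w_5 = 0.322305·1.8199 + -0.023594·17.6710 = 0.1696  (Kellogg)
Σw_i=1.0000  μᵀw=0.1510
σ²=wᵀΣw=λ₁·μ_p+λ₂ = 0.322305·0.151 + -0.023594 = 0.025074 ≈ 0.0251

0.0251


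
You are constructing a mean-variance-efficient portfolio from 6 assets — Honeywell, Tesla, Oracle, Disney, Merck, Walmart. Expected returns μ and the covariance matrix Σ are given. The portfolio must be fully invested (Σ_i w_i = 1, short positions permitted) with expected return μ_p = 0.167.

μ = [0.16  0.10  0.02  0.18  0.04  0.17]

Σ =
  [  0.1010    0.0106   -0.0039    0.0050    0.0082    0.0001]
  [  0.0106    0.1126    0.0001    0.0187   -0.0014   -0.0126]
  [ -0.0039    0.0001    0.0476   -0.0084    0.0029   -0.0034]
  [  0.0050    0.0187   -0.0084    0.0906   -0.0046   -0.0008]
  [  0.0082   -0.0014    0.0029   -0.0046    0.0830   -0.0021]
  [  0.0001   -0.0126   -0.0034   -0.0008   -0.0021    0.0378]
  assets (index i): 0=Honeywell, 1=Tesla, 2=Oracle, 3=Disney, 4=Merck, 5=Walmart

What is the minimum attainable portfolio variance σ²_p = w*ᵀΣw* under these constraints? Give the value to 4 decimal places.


p=Σ⁻¹μ = [1.3808  1.0114  1.1878  1.8842  0.5522  5.0082]
q=Σ⁻¹𝟙 = [8.2447  9.9628  25.3640  11.7781  12.0020  32.9516]
a=μᵀp=1.558468  b=𝟙ᵀp=11.024626  c=𝟙ᵀq=100.303159  D=ac−b²=34.776845
λ₁=(c·0.167−b)/D = (100.303159·0.167−11.024626)/34.776845 = 0.164650
λ₂=(a−b·0.167)/D = (1.558468−11.024626·0.167)/34.776845 = -0.008127
w* = 0.164650·p + -0.008127·q:
  w_0 = 0.164650·1.3808 + -0.008127·8.2447 = 0.1603  (Honeywell)
  w_1 = 0.164650·1.0114 + -0.008127·9.9628 = 0.0856  (Tesla)
  w_2 = 0.164650·1.1878 + -0.008127·25.3640 = -0.0106  (Oracle)
  w_3 = 0.164650·1.8842 + -0.008127·11.7781 = 0.2145  (Disney)
  w_4 = 0.164650·0.5522 + -0.008127·12.0020 = -0.0066  (Merck)
  w_5 = 0.164650·5.0082 + -0.008127·32.9516 = 0.5568  (Walmart)
Σw_i=1.0000  μᵀw=0.1670
σ²=wᵀΣw=λ₁·μ_p+λ₂ = 0.164650·0.167 + -0.008127 = 0.019369 ≈ 0.0194

0.0194


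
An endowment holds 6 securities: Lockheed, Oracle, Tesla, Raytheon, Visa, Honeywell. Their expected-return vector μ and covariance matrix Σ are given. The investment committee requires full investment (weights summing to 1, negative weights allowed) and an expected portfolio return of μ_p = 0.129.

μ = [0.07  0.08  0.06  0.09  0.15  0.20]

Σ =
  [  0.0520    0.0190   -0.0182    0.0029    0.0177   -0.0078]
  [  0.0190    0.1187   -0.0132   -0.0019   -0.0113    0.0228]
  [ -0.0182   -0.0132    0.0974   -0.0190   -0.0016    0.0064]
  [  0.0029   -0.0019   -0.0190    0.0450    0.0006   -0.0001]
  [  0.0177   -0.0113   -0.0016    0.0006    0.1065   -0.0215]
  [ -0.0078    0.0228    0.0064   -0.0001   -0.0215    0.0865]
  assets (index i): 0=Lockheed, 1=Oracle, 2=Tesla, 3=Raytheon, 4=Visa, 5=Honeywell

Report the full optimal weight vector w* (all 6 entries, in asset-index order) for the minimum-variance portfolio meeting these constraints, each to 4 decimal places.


0.1247  0.0232  0.1128  0.2402  0.1960  0.3032

u=Σ⁻¹μ = [1.3430  0.2823  1.2296  2.4270  1.7671  2.7099]
v=Σ⁻¹𝟙 = [21.1239  6.2000  20.1337  29.5286  9.2307  12.6701]
a=μᵀu=1.215838  b=𝟙ᵀu=9.758901  c=𝟙ᵀv=98.887062  D=ac−b²=24.994534
λ₁=(c·0.129−b)/D = (98.887062·0.129−9.758901)/24.994534 = 0.119927
λ₂=(a−b·0.129)/D = (1.215838−9.758901·0.129)/24.994534 = -0.001723
w* = 0.119927·u + -0.001723·v:
  w_0 = 0.119927·1.3430 + -0.001723·21.1239 = 0.1247  (Lockheed)
  w_1 = 0.119927·0.2823 + -0.001723·6.2000 = 0.0232  (Oracle)
  w_2 = 0.119927·1.2296 + -0.001723·20.1337 = 0.1128  (Tesla)
  w_3 = 0.119927·2.4270 + -0.001723·29.5286 = 0.2402  (Raytheon)
  w_4 = 0.119927·1.7671 + -0.001723·9.2307 = 0.1960  (Visa)
  w_5 = 0.119927·2.7099 + -0.001723·12.6701 = 0.3032  (Honeywell)
Σw_i=1.0000  μᵀw=0.1290
σ²=wᵀΣw=λ₁·μ_p+λ₂ = 0.119927·0.129 + -0.001723 = 0.013748 ≈ 0.0137


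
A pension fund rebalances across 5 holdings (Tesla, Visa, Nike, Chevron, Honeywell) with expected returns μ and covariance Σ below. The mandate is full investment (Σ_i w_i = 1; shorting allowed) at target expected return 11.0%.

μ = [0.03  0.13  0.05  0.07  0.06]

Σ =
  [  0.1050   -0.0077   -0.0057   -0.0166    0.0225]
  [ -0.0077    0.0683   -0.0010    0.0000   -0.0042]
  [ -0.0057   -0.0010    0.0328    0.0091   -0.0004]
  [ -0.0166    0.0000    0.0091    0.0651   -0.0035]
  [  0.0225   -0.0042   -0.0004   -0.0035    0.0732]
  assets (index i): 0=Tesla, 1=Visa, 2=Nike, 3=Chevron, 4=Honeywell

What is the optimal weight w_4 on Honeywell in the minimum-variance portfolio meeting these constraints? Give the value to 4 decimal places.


0.1596

p=Σ⁻¹μ = [0.4963  2.0314  1.3908  1.0526  0.8416]
q=Σ⁻¹𝟙 = [12.2189  17.1687  29.1052  15.0410  11.7687]
a=μᵀp=0.472696  b=𝟙ᵀp=5.812742  c=𝟙ᵀq=85.302411  D=ac−b²=6.534117
λ₁=(c·0.110−b)/D = (85.302411·0.110−5.812742)/6.534117 = 0.546443
λ₂=(a−b·0.110)/D = (0.472696−5.812742·0.110)/6.534117 = -0.025513
w* = 0.546443·p + -0.025513·q:
  w_0 = 0.546443·0.4963 + -0.025513·12.2189 = -0.0406  (Tesla)
  w_1 = 0.546443·2.0314 + -0.025513·17.1687 = 0.6720  (Visa)
  w_2 = 0.546443·1.3908 + -0.025513·29.1052 = 0.0174  (Nike)
  w_3 = 0.546443·1.0526 + -0.025513·15.0410 = 0.1915  (Chevron)
  w_4 = 0.546443·0.8416 + -0.025513·11.7687 = 0.1596  (Honeywell)
Σw_i=1.0000  μᵀw=0.1100
σ²=wᵀΣw=λ₁·μ_p+λ₂ = 0.546443·0.110 + -0.025513 = 0.034596 ≈ 0.0346
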